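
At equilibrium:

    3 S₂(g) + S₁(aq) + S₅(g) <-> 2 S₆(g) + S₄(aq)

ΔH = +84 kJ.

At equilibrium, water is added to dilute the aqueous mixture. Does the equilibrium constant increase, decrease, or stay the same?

The equilibrium constant depends only on temperature. This perturbation changes neither the position of equilibrium nor K.

unchanged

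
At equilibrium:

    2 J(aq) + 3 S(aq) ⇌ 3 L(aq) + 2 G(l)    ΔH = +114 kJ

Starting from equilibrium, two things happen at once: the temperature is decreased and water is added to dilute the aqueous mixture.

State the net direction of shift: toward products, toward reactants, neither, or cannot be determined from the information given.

left

The forward reaction is endothermic. Lowering T favours the exothermic direction — shift to the left.
Dilution lowers every aqueous concentration by the same factor. Δn_aq = 3 − 5 = -2, so the system shifts toward the side with more dissolved moles — to the left.
All effects act in the same direction — net shift to the left.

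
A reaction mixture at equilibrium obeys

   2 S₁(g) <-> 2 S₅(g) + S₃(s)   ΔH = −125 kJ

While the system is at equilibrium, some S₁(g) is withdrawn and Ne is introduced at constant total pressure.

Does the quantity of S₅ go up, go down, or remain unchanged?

Removing S₁ (g), a reactant, drives the reaction to the left.
Adding inert gas at constant total pressure expands the volume, scaling every reacting partial pressure by the same factor. Δn_gas = 2 − 2 = 0, so Q is unchanged — no shift.
The net shift is to the left. S₅ is a product, so its amount decreases.

decreases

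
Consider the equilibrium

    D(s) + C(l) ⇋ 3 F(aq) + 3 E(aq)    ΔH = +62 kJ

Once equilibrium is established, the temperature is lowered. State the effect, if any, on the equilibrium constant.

decreases

K depends on temperature via the van 't Hoff relation. The forward reaction is endothermic, so lowering T decreases K.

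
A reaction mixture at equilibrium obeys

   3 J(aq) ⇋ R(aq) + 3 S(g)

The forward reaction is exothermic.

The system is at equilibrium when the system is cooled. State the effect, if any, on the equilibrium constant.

increases

K depends on temperature via the van 't Hoff relation. The forward reaction is exothermic, so lowering T increases K.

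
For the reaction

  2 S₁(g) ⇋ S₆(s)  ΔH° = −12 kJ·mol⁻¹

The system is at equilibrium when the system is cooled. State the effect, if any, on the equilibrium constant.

K depends on temperature via the van 't Hoff relation. The forward reaction is exothermic, so lowering T increases K.

increases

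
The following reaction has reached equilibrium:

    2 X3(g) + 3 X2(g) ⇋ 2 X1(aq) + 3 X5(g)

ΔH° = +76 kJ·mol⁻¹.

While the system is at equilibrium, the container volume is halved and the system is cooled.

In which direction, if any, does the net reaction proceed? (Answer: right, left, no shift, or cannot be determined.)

Gas moles: reactants 5, products 3 (Δn_gas = -2). Compression shifts the system toward the side with fewer moles of gas — to the right.
The forward reaction is endothermic. Lowering T favours the exothermic direction — shift to the left.
The individual effects push in opposite directions; without quantitative information the net direction cannot be determined.

cannot be determined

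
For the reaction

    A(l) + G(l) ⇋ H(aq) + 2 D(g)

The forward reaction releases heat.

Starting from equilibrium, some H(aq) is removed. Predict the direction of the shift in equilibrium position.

right

Removing H (aq), a product, drives the reaction to the right.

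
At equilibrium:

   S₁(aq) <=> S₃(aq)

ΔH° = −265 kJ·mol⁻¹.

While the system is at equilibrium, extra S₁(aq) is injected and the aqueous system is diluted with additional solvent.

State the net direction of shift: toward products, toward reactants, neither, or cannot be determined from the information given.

Adding S₁ (aq), a reactant, drives the reaction to the right.
Dilution scales every aqueous concentration by the same factor. Δn_aq = 1 − 1 = 0, so Q is unchanged — no shift.
Only the nonzero effect(s) matter; the net shift is to the right.

right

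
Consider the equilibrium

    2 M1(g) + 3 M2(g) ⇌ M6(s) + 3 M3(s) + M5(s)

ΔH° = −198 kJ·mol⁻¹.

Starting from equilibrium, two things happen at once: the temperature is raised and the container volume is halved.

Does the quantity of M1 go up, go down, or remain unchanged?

cannot be determined

The forward reaction is exothermic. Raising T favours the endothermic direction — shift to the left.
Gas moles: reactants 5, products 0 (Δn_gas = -5). Compression shifts the system toward the side with fewer moles of gas — to the right.
The two effects oppose each other, so the net shift — and hence the change in M1 — cannot be determined from the given information.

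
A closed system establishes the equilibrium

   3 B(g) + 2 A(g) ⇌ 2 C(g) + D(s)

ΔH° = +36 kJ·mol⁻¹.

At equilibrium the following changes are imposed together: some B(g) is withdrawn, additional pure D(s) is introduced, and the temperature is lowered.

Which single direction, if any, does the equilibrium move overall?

left

Removing B (g), a reactant, drives the reaction to the left.
D is a pure solid; its activity is 1 regardless of amount, so Q is unaffected — no shift from this change.
The forward reaction is endothermic. Lowering T favours the exothermic direction — shift to the left.
Only the nonzero effect(s) matter; the net shift is to the left.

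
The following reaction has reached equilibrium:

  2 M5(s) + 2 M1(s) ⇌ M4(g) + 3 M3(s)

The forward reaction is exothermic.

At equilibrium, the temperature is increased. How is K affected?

decreases

K depends on temperature via the van 't Hoff relation. The forward reaction is exothermic, so raising T decreases K.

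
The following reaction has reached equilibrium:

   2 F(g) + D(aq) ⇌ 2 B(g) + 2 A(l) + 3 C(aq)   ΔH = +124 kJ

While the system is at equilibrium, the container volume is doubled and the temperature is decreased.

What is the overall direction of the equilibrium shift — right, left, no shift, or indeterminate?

Gas moles: reactants 2, products 2. Δn_gas = 0, so a volume change leaves Q equal to K — no shift from this change.
The forward reaction is endothermic. Lowering T favours the exothermic direction — shift to the left.
Only the nonzero effect(s) matter; the net shift is to the left.

left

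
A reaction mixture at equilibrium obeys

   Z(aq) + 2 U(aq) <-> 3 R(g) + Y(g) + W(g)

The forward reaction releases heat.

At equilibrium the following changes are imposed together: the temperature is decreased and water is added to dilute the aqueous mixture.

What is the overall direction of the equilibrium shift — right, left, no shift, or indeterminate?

The forward reaction is exothermic. Lowering T favours the exothermic direction — shift to the right.
Dilution lowers every aqueous concentration by the same factor. Δn_aq = 0 − 3 = -3, so the system shifts toward the side with more dissolved moles — to the left.
The individual effects push in opposite directions; without quantitative information the net direction cannot be determined.

cannot be determined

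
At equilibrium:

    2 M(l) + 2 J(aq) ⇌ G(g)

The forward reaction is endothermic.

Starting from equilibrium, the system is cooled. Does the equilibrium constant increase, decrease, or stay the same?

decreases

K depends on temperature via the van 't Hoff relation. The forward reaction is endothermic, so lowering T decreases K.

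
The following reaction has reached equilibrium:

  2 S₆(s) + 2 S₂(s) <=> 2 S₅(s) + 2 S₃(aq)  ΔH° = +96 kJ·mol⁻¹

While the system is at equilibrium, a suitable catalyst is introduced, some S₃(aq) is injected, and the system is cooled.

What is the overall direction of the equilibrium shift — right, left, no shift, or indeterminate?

left

A catalyst speeds both forward and reverse rates equally; it changes neither Q nor K — no shift from this change.
Adding S₃ (aq), a product, drives the reaction to the left.
The forward reaction is endothermic. Lowering T favours the exothermic direction — shift to the left.
Only the nonzero effect(s) matter; the net shift is to the left.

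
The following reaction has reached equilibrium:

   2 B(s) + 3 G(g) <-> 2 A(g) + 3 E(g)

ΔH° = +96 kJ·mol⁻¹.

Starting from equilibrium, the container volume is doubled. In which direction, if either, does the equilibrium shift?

right

Gas moles: reactants 3, products 5 (Δn_gas = +2). Expansion shifts the system toward the side with more moles of gas — to the right.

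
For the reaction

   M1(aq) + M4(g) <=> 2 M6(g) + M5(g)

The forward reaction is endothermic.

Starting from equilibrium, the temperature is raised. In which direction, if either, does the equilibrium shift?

The forward reaction is endothermic. Raising T favours the endothermic direction — shift to the right.

right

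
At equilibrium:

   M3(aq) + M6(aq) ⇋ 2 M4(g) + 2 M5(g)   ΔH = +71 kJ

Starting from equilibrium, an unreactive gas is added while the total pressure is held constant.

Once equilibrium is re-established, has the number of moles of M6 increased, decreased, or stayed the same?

Adding inert gas at constant total pressure expands the volume and lowers every reacting partial pressure. With Δn_gas = 4 − 0 = +4, Q moves away from K toward the side with fewer gas moles, so the system shifts toward the side with more gas moles — to the right.
The net shift is to the right. M6 is a reactant, so its amount decreases.

decreases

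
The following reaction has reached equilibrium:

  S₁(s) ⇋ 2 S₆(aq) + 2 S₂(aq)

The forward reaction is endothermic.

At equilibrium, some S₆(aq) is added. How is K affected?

unchanged

The equilibrium constant depends only on temperature. This perturbation may move the position of equilibrium, but since T is unchanged, K itself is unchanged.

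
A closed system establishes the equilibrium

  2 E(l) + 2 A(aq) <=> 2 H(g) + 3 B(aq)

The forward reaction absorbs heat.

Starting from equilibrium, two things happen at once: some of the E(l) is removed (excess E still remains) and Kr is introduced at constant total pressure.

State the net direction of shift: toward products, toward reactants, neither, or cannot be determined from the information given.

E is a pure liquid; its activity is 1 regardless of amount, so Q is unaffected — no shift from this change.
Adding inert gas at constant total pressure expands the volume and lowers every reacting partial pressure. With Δn_gas = 2 − 0 = +2, Q moves away from K toward the side with fewer gas moles, so the system shifts toward the side with more gas moles — to the right.
Only the nonzero effect(s) matter; the net shift is to the right.

right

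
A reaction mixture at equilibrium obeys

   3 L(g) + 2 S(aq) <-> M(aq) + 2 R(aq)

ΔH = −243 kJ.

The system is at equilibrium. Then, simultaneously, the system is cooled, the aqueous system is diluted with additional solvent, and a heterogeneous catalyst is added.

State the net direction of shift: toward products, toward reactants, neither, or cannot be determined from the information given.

right

The forward reaction is exothermic. Lowering T favours the exothermic direction — shift to the right.
Dilution lowers every aqueous concentration by the same factor. Δn_aq = 3 − 2 = +1, so the system shifts toward the side with more dissolved moles — to the right.
A catalyst speeds both forward and reverse rates equally; it changes neither Q nor K — no shift from this change.
Only the nonzero effect(s) matter; the net shift is to the right.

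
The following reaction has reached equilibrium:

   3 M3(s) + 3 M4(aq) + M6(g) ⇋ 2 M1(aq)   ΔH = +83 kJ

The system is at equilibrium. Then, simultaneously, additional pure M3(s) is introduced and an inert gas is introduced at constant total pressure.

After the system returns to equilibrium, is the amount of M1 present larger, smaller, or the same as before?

M3 is a pure solid; its activity is 1 regardless of amount, so Q is unaffected — no shift from this change.
Adding inert gas at constant total pressure expands the volume and lowers every reacting partial pressure. With Δn_gas = 0 − 1 = -1, Q moves away from K toward the side with fewer gas moles, so the system shifts toward the side with more gas moles — to the left.
The net shift is to the left. M1 is a product, so its amount decreases.

decreases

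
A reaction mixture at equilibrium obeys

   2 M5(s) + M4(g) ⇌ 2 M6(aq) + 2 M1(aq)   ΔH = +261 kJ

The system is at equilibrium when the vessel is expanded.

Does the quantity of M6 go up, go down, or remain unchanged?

decreases

Gas moles: reactants 1, products 0 (Δn_gas = -1). Expansion shifts the system toward the side with more moles of gas — to the left.
The net shift is to the left. M6 is a product, so its amount decreases.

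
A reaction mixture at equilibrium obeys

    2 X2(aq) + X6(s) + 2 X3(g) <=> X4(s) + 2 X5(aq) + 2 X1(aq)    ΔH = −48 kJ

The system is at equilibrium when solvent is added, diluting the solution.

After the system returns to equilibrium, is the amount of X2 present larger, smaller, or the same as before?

Dilution lowers every aqueous concentration by the same factor. Δn_aq = 4 − 2 = +2, so the system shifts toward the side with more dissolved moles — to the right.
The net shift is to the right. X2 is a reactant, so its amount decreases.

decreases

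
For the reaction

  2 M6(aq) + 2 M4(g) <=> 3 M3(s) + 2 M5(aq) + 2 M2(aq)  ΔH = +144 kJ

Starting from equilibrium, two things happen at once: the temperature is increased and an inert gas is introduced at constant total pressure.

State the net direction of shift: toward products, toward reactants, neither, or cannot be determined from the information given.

The forward reaction is endothermic. Raising T favours the endothermic direction — shift to the right.
Adding inert gas at constant total pressure expands the volume and lowers every reacting partial pressure. With Δn_gas = 0 − 2 = -2, Q moves away from K toward the side with fewer gas moles, so the system shifts toward the side with more gas moles — to the left.
The individual effects push in opposite directions; without quantitative information the net direction cannot be determined.

cannot be determined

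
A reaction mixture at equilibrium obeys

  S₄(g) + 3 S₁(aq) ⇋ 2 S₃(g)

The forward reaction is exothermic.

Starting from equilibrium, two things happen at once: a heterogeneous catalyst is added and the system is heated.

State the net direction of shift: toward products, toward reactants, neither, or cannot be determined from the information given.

A catalyst speeds both forward and reverse rates equally; it changes neither Q nor K — no shift from this change.
The forward reaction is exothermic. Raising T favours the endothermic direction — shift to the left.
Only the nonzero effect(s) matter; the net shift is to the left.

left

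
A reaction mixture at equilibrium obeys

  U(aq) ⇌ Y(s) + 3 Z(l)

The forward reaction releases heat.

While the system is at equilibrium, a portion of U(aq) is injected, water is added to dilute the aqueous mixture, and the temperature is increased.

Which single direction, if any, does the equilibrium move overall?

Adding U (aq), a reactant, drives the reaction to the right.
Dilution lowers every aqueous concentration by the same factor. Δn_aq = 0 − 1 = -1, so the system shifts toward the side with more dissolved moles — to the left.
The forward reaction is exothermic. Raising T favours the endothermic direction — shift to the left.
The individual effects push in opposite directions; without quantitative information the net direction cannot be determined.

cannot be determined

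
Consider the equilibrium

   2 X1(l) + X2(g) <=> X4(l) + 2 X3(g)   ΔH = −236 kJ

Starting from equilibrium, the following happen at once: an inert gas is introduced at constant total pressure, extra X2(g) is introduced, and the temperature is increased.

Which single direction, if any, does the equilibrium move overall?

Adding inert gas at constant total pressure expands the volume and lowers every reacting partial pressure. With Δn_gas = 2 − 1 = +1, Q moves away from K toward the side with fewer gas moles, so the system shifts toward the side with more gas moles — to the right.
Adding X2 (g), a reactant, drives the reaction to the right.
The forward reaction is exothermic. Raising T favours the endothermic direction — shift to the left.
The individual effects push in opposite directions; without quantitative information the net direction cannot be determined.

cannot be determined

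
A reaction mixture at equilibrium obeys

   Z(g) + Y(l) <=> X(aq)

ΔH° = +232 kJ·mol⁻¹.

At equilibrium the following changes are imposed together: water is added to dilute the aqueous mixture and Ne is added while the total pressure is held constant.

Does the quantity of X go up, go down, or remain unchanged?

cannot be determined

Dilution lowers every aqueous concentration by the same factor. Δn_aq = 1 − 0 = +1, so the system shifts toward the side with more dissolved moles — to the right.
Adding inert gas at constant total pressure expands the volume and lowers every reacting partial pressure. With Δn_gas = 0 − 1 = -1, Q moves away from K toward the side with fewer gas moles, so the system shifts toward the side with more gas moles — to the left.
The two effects oppose each other, so the net shift — and hence the change in X — cannot be determined from the given information.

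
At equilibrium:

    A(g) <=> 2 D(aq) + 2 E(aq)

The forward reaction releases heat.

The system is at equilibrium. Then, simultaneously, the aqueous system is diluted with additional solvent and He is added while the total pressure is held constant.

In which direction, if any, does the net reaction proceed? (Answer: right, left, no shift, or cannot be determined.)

Dilution lowers every aqueous concentration by the same factor. Δn_aq = 4 − 0 = +4, so the system shifts toward the side with more dissolved moles — to the right.
Adding inert gas at constant total pressure expands the volume and lowers every reacting partial pressure. With Δn_gas = 0 − 1 = -1, Q moves away from K toward the side with fewer gas moles, so the system shifts toward the side with more gas moles — to the left.
The individual effects push in opposite directions; without quantitative information the net direction cannot be determined.

cannot be determined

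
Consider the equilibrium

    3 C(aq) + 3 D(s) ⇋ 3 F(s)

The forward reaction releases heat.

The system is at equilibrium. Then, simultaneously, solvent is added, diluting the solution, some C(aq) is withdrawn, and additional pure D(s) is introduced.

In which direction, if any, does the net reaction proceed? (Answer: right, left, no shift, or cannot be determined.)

Dilution lowers every aqueous concentration by the same factor. Δn_aq = 0 − 3 = -3, so the system shifts toward the side with more dissolved moles — to the left.
Removing C (aq), a reactant, drives the reaction to the left.
D is a pure solid; its activity is 1 regardless of amount, so Q is unaffected — no shift from this change.
Only the nonzero effect(s) matter; the net shift is to the left.

left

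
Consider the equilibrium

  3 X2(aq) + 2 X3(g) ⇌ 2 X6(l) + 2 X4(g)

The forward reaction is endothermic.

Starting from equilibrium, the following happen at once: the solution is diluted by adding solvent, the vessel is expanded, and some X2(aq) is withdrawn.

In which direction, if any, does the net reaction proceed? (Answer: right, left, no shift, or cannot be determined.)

Dilution lowers every aqueous concentration by the same factor. Δn_aq = 0 − 3 = -3, so the system shifts toward the side with more dissolved moles — to the left.
Gas moles: reactants 2, products 2. Δn_gas = 0, so a volume change leaves Q equal to K — no shift from this change.
Removing X2 (aq), a reactant, drives the reaction to the left.
Only the nonzero effect(s) matter; the net shift is to the left.

left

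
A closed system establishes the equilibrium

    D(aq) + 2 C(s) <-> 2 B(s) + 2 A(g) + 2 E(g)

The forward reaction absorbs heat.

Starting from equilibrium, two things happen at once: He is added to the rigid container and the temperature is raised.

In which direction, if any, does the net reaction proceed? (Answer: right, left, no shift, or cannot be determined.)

At constant volume, adding an inert gas leaves every reacting species' partial pressure unchanged, so Q is unchanged — no shift from this change.
The forward reaction is endothermic. Raising T favours the endothermic direction — shift to the right.
Only the nonzero effect(s) matter; the net shift is to the right.

right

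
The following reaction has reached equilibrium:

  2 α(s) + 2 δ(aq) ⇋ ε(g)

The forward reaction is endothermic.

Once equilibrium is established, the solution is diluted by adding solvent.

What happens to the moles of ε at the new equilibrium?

Dilution lowers every aqueous concentration by the same factor. Δn_aq = 0 − 2 = -2, so the system shifts toward the side with more dissolved moles — to the left.
The net shift is to the left. ε is a product, so its amount decreases.

decreases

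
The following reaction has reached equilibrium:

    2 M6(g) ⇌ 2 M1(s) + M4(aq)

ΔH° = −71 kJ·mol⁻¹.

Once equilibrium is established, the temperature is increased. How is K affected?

decreases

K depends on temperature via the van 't Hoff relation. The forward reaction is exothermic, so raising T decreases K.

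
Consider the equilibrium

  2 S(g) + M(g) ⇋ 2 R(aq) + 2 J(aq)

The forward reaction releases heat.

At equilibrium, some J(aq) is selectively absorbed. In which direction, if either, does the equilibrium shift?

right

Removing J (aq), a product, drives the reaction to the right.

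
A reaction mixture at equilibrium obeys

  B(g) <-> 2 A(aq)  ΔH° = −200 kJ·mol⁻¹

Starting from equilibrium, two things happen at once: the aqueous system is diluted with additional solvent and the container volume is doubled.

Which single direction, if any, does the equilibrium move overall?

Dilution lowers every aqueous concentration by the same factor. Δn_aq = 2 − 0 = +2, so the system shifts toward the side with more dissolved moles — to the right.
Gas moles: reactants 1, products 0 (Δn_gas = -1). Expansion shifts the system toward the side with more moles of gas — to the left.
The individual effects push in opposite directions; without quantitative information the net direction cannot be determined.

cannot be determined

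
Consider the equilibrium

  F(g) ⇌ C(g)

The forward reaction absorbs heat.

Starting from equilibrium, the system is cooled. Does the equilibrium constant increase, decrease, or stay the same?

K depends on temperature via the van 't Hoff relation. The forward reaction is endothermic, so lowering T decreases K.

decreases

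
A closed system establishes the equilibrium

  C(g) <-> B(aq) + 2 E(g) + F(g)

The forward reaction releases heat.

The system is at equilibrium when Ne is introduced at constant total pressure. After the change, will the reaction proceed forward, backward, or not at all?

Adding inert gas at constant total pressure expands the volume and lowers every reacting partial pressure. With Δn_gas = 3 − 1 = +2, Q moves away from K toward the side with fewer gas moles, so the system shifts toward the side with more gas moles — to the right.

right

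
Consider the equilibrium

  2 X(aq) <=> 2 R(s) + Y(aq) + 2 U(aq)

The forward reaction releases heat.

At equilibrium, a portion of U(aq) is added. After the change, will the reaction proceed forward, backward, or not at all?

left

Adding U (aq), a product, drives the reaction to the left.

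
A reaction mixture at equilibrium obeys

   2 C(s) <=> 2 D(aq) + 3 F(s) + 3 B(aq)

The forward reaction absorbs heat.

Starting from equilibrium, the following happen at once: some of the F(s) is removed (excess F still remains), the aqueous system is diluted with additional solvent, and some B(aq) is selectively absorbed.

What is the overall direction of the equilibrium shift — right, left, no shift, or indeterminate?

right

F is a pure solid; its activity is 1 regardless of amount, so Q is unaffected — no shift from this change.
Dilution lowers every aqueous concentration by the same factor. Δn_aq = 5 − 0 = +5, so the system shifts toward the side with more dissolved moles — to the right.
Removing B (aq), a product, drives the reaction to the right.
Only the nonzero effect(s) matter; the net shift is to the right.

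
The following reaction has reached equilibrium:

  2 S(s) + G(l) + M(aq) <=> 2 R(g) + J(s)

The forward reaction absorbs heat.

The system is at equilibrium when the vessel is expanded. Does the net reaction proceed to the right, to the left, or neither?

Gas moles: reactants 0, products 2 (Δn_gas = +2). Expansion shifts the system toward the side with more moles of gas — to the right.

right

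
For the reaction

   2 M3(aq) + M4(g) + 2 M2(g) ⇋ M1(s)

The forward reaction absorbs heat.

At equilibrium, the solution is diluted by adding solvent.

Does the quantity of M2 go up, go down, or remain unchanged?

increases

Dilution lowers every aqueous concentration by the same factor. Δn_aq = 0 − 2 = -2, so the system shifts toward the side with more dissolved moles — to the left.
The net shift is to the left. M2 is a reactant, so its amount increases.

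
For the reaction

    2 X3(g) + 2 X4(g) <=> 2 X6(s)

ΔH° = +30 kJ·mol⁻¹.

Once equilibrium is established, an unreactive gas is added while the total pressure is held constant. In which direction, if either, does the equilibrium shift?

Adding inert gas at constant total pressure expands the volume and lowers every reacting partial pressure. With Δn_gas = 0 − 4 = -4, Q moves away from K toward the side with fewer gas moles, so the system shifts toward the side with more gas moles — to the left.

left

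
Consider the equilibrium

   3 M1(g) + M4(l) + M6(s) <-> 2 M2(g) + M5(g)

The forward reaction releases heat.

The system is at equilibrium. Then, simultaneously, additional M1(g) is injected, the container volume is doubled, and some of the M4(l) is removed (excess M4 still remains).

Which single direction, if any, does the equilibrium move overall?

Adding M1 (g), a reactant, drives the reaction to the right.
Gas moles: reactants 3, products 3. Δn_gas = 0, so a volume change leaves Q equal to K — no shift from this change.
M4 is a pure liquid; its activity is 1 regardless of amount, so Q is unaffected — no shift from this change.
Only the nonzero effect(s) matter; the net shift is to the right.

right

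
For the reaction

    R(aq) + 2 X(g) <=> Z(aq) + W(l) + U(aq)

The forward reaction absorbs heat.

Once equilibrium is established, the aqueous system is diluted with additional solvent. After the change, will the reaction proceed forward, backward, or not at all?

Dilution lowers every aqueous concentration by the same factor. Δn_aq = 2 − 1 = +1, so the system shifts toward the side with more dissolved moles — to the right.

right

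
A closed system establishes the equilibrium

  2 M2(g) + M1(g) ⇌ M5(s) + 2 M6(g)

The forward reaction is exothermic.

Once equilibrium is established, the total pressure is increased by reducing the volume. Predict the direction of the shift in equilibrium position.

Gas moles: reactants 3, products 2 (Δn_gas = -1). Compression shifts the system toward the side with fewer moles of gas — to the right.

right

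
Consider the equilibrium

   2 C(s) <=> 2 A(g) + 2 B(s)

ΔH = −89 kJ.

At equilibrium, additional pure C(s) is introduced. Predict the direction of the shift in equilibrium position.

no shift

C is a pure solid; its activity is 1 regardless of amount, so Q is unaffected — no shift from this change.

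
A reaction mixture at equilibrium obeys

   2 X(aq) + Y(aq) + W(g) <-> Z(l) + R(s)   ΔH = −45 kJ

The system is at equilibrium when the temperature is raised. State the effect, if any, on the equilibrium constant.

decreases

K depends on temperature via the van 't Hoff relation. The forward reaction is exothermic, so raising T decreases K.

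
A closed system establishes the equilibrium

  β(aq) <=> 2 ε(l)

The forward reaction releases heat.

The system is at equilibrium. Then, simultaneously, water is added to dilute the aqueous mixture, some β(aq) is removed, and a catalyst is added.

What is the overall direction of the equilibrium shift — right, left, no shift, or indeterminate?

Dilution lowers every aqueous concentration by the same factor. Δn_aq = 0 − 1 = -1, so the system shifts toward the side with more dissolved moles — to the left.
Removing β (aq), a reactant, drives the reaction to the left.
A catalyst speeds both forward and reverse rates equally; it changes neither Q nor K — no shift from this change.
Only the nonzero effect(s) matter; the net shift is to the left.

left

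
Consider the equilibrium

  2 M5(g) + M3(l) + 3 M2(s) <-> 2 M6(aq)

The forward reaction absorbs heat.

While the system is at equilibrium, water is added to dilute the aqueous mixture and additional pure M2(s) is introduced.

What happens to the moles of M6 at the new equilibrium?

Dilution lowers every aqueous concentration by the same factor. Δn_aq = 2 − 0 = +2, so the system shifts toward the side with more dissolved moles — to the right.
M2 is a pure solid; its activity is 1 regardless of amount, so Q is unaffected — no shift from this change.
The net shift is to the right. M6 is a product, so its amount increases.

increases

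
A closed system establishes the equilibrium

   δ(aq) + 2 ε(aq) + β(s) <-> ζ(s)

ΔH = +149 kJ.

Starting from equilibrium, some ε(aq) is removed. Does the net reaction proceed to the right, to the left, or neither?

left

Removing ε (aq), a reactant, drives the reaction to the left.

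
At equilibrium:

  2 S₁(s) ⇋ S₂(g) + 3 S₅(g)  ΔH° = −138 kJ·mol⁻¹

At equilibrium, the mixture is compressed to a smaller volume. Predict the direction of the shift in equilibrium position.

Gas moles: reactants 0, products 4 (Δn_gas = +4). Compression shifts the system toward the side with fewer moles of gas — to the left.

left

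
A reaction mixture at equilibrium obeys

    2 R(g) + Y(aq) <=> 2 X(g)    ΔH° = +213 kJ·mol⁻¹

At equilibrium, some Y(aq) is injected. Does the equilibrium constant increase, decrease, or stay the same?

unchanged

The equilibrium constant depends only on temperature. This perturbation may move the position of equilibrium, but since T is unchanged, K itself is unchanged.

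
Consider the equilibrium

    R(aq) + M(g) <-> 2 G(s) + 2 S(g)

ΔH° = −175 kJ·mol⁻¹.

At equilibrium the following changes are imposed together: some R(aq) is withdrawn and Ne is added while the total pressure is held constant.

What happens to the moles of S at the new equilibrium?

cannot be determined

Removing R (aq), a reactant, drives the reaction to the left.
Adding inert gas at constant total pressure expands the volume and lowers every reacting partial pressure. With Δn_gas = 2 − 1 = +1, Q moves away from K toward the side with fewer gas moles, so the system shifts toward the side with more gas moles — to the right.
The two effects oppose each other, so the net shift — and hence the change in S — cannot be determined from the given information.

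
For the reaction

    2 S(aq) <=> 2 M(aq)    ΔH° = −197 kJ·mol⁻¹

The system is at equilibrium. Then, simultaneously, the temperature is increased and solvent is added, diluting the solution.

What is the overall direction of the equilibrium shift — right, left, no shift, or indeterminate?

left

The forward reaction is exothermic. Raising T favours the endothermic direction — shift to the left.
Dilution scales every aqueous concentration by the same factor. Δn_aq = 2 − 2 = 0, so Q is unchanged — no shift.
Only the nonzero effect(s) matter; the net shift is to the left.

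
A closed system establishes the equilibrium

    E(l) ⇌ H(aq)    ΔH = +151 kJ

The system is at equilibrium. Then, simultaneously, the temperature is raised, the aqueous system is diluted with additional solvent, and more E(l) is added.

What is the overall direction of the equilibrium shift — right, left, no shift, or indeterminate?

right

The forward reaction is endothermic. Raising T favours the endothermic direction — shift to the right.
Dilution lowers every aqueous concentration by the same factor. Δn_aq = 1 − 0 = +1, so the system shifts toward the side with more dissolved moles — to the right.
E is a pure liquid; its activity is 1 regardless of amount, so Q is unaffected — no shift from this change.
Only the nonzero effect(s) matter; the net shift is to the right.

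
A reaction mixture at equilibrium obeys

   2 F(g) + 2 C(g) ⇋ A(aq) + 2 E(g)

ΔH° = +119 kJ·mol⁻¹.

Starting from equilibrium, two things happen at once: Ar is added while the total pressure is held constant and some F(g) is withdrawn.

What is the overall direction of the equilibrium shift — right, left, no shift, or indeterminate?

left

Adding inert gas at constant total pressure expands the volume and lowers every reacting partial pressure. With Δn_gas = 2 − 4 = -2, Q moves away from K toward the side with fewer gas moles, so the system shifts toward the side with more gas moles — to the left.
Removing F (g), a reactant, drives the reaction to the left.
All effects act in the same direction — net shift to the left.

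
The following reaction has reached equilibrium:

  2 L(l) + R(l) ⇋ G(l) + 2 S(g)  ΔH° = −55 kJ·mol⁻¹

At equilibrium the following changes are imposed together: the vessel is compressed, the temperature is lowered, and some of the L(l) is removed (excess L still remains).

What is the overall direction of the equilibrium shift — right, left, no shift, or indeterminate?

cannot be determined

Gas moles: reactants 0, products 2 (Δn_gas = +2). Compression shifts the system toward the side with fewer moles of gas — to the left.
The forward reaction is exothermic. Lowering T favours the exothermic direction — shift to the right.
L is a pure liquid; its activity is 1 regardless of amount, so Q is unaffected — no shift from this change.
The individual effects push in opposite directions; without quantitative information the net direction cannot be determined.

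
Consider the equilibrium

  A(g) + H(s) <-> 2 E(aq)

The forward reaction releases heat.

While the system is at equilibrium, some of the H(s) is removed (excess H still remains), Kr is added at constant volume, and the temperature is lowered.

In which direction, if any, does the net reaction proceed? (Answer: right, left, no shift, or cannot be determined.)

H is a pure solid; its activity is 1 regardless of amount, so Q is unaffected — no shift from this change.
At constant volume, adding an inert gas leaves every reacting species' partial pressure unchanged, so Q is unchanged — no shift from this change.
The forward reaction is exothermic. Lowering T favours the exothermic direction — shift to the right.
Only the nonzero effect(s) matter; the net shift is to the right.

right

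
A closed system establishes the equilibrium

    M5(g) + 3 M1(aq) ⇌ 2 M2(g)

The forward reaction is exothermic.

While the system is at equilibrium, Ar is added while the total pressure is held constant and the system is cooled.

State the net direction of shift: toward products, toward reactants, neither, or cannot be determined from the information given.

right

Adding inert gas at constant total pressure expands the volume and lowers every reacting partial pressure. With Δn_gas = 2 − 1 = +1, Q moves away from K toward the side with fewer gas moles, so the system shifts toward the side with more gas moles — to the right.
The forward reaction is exothermic. Lowering T favours the exothermic direction — shift to the right.
All effects act in the same direction — net shift to the right.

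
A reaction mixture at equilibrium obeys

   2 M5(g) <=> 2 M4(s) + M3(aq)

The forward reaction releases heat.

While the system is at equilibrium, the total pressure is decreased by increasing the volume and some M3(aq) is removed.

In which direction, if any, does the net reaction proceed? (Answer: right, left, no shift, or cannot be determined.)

cannot be determined

Gas moles: reactants 2, products 0 (Δn_gas = -2). Expansion shifts the system toward the side with more moles of gas — to the left.
Removing M3 (aq), a product, drives the reaction to the right.
The individual effects push in opposite directions; without quantitative information the net direction cannot be determined.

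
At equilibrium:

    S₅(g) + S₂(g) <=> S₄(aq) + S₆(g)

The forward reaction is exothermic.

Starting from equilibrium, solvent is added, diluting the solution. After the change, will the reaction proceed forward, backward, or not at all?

right

Dilution lowers every aqueous concentration by the same factor. Δn_aq = 1 − 0 = +1, so the system shifts toward the side with more dissolved moles — to the right.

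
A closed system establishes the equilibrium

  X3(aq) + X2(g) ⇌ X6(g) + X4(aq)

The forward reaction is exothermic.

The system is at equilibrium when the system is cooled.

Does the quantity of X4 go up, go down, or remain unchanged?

The forward reaction is exothermic. Lowering T favours the exothermic direction — shift to the right.
The net shift is to the right. X4 is a product, so its amount increases.

increases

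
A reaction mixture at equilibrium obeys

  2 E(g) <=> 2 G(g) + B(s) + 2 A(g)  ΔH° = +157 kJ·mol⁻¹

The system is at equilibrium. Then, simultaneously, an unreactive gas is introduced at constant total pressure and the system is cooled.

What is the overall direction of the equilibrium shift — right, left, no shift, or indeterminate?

cannot be determined

Adding inert gas at constant total pressure expands the volume and lowers every reacting partial pressure. With Δn_gas = 4 − 2 = +2, Q moves away from K toward the side with fewer gas moles, so the system shifts toward the side with more gas moles — to the right.
The forward reaction is endothermic. Lowering T favours the exothermic direction — shift to the left.
The individual effects push in opposite directions; without quantitative information the net direction cannot be determined.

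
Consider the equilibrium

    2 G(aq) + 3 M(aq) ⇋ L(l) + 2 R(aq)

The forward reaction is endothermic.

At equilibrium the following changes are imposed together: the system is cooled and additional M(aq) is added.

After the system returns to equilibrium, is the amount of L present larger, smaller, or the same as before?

cannot be determined

The forward reaction is endothermic. Lowering T favours the exothermic direction — shift to the left.
Adding M (aq), a reactant, drives the reaction to the right.
The two effects oppose each other, so the net shift — and hence the change in L — cannot be determined from the given information.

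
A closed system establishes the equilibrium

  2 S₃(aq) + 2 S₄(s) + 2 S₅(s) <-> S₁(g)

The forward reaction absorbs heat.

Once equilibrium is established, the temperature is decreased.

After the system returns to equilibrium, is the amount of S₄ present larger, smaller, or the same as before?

increases

The forward reaction is endothermic. Lowering T favours the exothermic direction — shift to the left.
The net shift is to the left. S₄ is a reactant, so its amount increases.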